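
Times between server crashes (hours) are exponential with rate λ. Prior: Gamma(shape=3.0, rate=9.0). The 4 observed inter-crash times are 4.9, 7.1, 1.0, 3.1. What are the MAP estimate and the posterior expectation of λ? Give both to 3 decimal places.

Σ times = 16.1. Posterior: Gamma(shape = 3.0+4 = 7.0, rate = 9.0+16.1 = 25.1).
Mode = (α−1)/β = 6.0/25.1 = 0.239.
Mean = α/β = 7.0/25.1 = 0.279.
The posterior is right-skewed, so the mean exceeds the mode.

MAP estimate = 0.239, posterior expectation = 0.279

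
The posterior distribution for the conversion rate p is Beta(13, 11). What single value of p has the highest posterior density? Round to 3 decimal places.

0.545

Mode = (13−1)/(13+11−2) = 12/22 = 0.545.
Mean = 13/(13+11) = 13/24 = 0.542.
This is the posterior mode — the MAP estimate.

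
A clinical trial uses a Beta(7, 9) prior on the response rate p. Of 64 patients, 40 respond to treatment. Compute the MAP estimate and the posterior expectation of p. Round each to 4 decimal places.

Posterior: Beta(7+40, 9+24) = Beta(47, 33).
Mode = (47−1)/(47+33−2) = 46/78 = 0.5897.
Mean = 47/(47+33) = 47/80 = 0.5875.
Left-skewed posterior ⇒ mean < mode.

p_MAP = 0.5897, E[p|data] = 0.5875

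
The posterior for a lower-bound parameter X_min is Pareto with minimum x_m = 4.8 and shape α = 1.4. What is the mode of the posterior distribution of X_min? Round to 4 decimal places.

4.8000

The Pareto density is strictly decreasing on [x_m, ∞), so the mode is x_m = 4.8000.
Mean = α·x_m/(α−1) = 1.4·4.8/0.4 = 16.8000.
This is the posterior mode — the MAP estimate.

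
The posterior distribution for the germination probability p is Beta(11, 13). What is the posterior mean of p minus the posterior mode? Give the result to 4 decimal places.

0.0038

Mode = (11−1)/(11+13−2) = 10/22 = 0.4545.
Mean = 11/(11+13) = 11/24 = 0.4583.
Difference = 0.4583 − 0.4545 = 0.0038.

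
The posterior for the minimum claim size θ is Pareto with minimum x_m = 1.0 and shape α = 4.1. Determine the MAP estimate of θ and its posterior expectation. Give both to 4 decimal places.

MAP = 1.0000; posterior mean = 1.3226

The Pareto density is strictly decreasing on [x_m, ∞), so the mode is x_m = 1.0000.
Mean = α·x_m/(α−1) = 4.1·1.0/3.1 = 1.3226.
The posterior is right-skewed, so the mean exceeds the mode.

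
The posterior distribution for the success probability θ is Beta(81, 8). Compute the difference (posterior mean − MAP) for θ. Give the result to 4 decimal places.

Mode = (81−1)/(81+8−2) = 80/87 = 0.9195.
Mean = 81/(81+8) = 81/89 = 0.9101.
Difference = 0.9101 − 0.9195 = -0.0094.
Left-skewed posterior ⇒ mean < mode.

-0.0094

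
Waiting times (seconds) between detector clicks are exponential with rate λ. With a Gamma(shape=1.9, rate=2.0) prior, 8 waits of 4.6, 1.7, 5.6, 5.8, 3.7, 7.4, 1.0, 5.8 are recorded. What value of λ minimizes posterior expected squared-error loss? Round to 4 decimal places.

0.2633

Σ times = 35.6. Posterior: Gamma(shape = 1.9+8 = 9.9, rate = 2.0+35.6 = 37.6).
Mode = (α−1)/β = 8.9/37.6 = 0.2367.
Mean = α/β = 9.9/37.6 = 0.2633.
Squared-error loss ⇒ the optimal estimator is the posterior mean.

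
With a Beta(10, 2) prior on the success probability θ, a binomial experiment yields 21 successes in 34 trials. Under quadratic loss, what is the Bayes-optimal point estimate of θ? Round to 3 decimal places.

Posterior: Beta(10+21, 2+13) = Beta(31, 15).
Mode = (31−1)/(31+15−2) = 30/44 = 0.682.
Mean = 31/(31+15) = 31/46 = 0.674.
Quadratic loss ⇒ the optimal estimator is the posterior mean.

0.674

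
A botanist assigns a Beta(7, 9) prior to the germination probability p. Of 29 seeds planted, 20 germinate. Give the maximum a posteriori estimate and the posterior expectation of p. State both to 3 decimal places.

Posterior: Beta(7+20, 9+9) = Beta(27, 18).
Mode = (27−1)/(27+18−2) = 26/43 = 0.605.
Mean = 27/(27+18) = 27/45 = 0.600.
Mode > mean: the posterior has a left tail.

maximum a posteriori estimate = 0.605, posterior expectation = 0.600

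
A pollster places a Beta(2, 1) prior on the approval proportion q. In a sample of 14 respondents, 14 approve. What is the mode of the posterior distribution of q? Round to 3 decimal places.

1.000

Posterior: Beta(2+14, 1+0) = Beta(16, 1).
Since β = 1 ≤ 1 and α > 1, the Beta density is monotone increasing on [0,1]; the mode is at 1.
Mean = 16/(16+1) = 0.941.
This is the posterior mode — the MAP estimate.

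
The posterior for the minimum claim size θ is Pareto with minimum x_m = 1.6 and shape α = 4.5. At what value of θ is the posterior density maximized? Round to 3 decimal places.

The Pareto density is strictly decreasing on [x_m, ∞), so the mode is x_m = 1.600.
Mean = α·x_m/(α−1) = 4.5·1.6/3.5 = 2.057.
This is the posterior mode — the MAP estimate.

1.600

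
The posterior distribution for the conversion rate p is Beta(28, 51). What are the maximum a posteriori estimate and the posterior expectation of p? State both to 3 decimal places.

Mode = (28−1)/(28+51−2) = 27/77 = 0.351.
Mean = 28/(28+51) = 28/79 = 0.354.

MAP = 0.351, posterior mean = 0.354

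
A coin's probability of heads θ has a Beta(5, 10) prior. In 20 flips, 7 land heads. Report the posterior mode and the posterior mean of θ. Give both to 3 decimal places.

Posterior: Beta(5+7, 10+13) = Beta(12, 23).
Mode = (12−1)/(12+23−2) = 11/33 = 0.333.
Mean = 12/(12+23) = 12/35 = 0.343.

θ_MAP = 0.333, E[θ|data] = 0.343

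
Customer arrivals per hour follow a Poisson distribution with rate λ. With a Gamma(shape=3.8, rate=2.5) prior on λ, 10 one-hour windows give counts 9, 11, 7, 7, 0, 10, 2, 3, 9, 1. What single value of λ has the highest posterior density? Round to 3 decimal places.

Σ counts = 59. Posterior: Gamma(shape = 3.8+59 = 62.8, rate = 2.5+10 = 12.5).
Mode = (α−1)/β = 61.8/12.5 = 4.944.
Mean = α/β = 62.8/12.5 = 5.024.
This is the posterior mode — the MAP estimate.

4.944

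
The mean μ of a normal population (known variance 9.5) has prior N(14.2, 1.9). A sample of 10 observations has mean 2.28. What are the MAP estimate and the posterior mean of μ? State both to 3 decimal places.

MAP estimate = 6.253, posterior mean = 6.253

Posterior for μ is Normal. Precision-weighted mean: (1/1.9·14.2 + 10/9.5·2.28) / (1/1.9 + 10/9.5) = 6.253.
A Normal posterior is symmetric, so mode = mean.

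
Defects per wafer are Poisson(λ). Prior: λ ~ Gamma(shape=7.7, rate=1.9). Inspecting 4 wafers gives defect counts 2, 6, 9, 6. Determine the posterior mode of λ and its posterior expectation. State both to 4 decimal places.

MAP: 5.0339. Posterior mean: 5.2034.

Σ counts = 23. Posterior: Gamma(shape = 7.7+23 = 30.7, rate = 1.9+4 = 5.9).
Mode = (α−1)/β = 29.7/5.9 = 5.0339.
Mean = α/β = 30.7/5.9 = 5.2034.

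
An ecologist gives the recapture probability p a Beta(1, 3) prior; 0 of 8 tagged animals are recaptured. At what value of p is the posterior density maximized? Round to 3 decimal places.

0.000

Posterior: Beta(1+0, 3+8) = Beta(1, 11).
Since α = 1 ≤ 1 and β > 1, the Beta density is monotone decreasing on [0,1]; the mode is at 0.
Mean = 1/(1+11) = 0.083.
This is the posterior mode — the MAP estimate.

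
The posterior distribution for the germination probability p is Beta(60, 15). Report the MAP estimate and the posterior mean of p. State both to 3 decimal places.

MAP = 0.808; posterior mean = 0.800

Mode = (60−1)/(60+15−2) = 59/73 = 0.808.
Mean = 60/(60+15) = 60/75 = 0.800.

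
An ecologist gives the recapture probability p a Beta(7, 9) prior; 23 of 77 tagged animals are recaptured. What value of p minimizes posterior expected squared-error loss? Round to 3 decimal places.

0.323

Posterior: Beta(7+23, 9+54) = Beta(30, 63).
Mode = (30−1)/(30+63−2) = 29/91 = 0.319.
Mean = 30/(30+63) = 30/93 = 0.323.
Squared-error loss ⇒ the optimal estimator is the posterior mean.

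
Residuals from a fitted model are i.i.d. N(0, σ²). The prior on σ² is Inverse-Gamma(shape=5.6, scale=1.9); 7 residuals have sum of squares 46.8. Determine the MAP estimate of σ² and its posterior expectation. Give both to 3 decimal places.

σ²_MAP = 2.505, E[σ²|data] = 3.123

Posterior: Inverse-Gamma(shape = 5.6+7/2 = 9.1, scale = 1.9+46.8/2 = 25.3).
Mode = β/(α+1) = 25.3/10.1 = 2.505.
Mean = β/(α−1) = 25.3/8.1 = 3.123.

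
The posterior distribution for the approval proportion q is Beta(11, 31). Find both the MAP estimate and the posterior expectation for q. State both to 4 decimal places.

Mode = (11−1)/(11+31−2) = 10/40 = 0.2500.
Mean = 11/(11+31) = 11/42 = 0.2619.
The mean is pulled above the mode by the posterior's right skew.

MAP = 0.2500, posterior mean = 0.2619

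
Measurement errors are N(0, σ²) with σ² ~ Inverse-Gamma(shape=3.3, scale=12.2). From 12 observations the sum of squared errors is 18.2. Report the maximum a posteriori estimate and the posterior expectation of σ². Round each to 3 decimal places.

Posterior: Inverse-Gamma(shape = 3.3+12/2 = 9.3, scale = 12.2+18.2/2 = 21.3).
Mode = β/(α+1) = 21.3/10.3 = 2.068.
Mean = β/(α−1) = 21.3/8.3 = 2.566.

MAP: 2.068. Posterior mean: 2.566.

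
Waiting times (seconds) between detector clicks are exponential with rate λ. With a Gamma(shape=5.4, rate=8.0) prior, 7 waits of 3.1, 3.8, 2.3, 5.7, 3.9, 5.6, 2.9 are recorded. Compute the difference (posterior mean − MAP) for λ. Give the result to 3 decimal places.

Σ times = 27.3. Posterior: Gamma(shape = 5.4+7 = 12.4, rate = 8.0+27.3 = 35.3).
Mode = (α−1)/β = 11.4/35.3 = 0.323.
Mean = α/β = 12.4/35.3 = 0.351.
Difference = 0.351 − 0.323 = 0.028.

0.028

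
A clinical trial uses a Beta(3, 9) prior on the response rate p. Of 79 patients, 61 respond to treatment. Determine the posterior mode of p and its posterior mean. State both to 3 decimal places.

MAP = 0.708, posterior mean = 0.703

Posterior: Beta(3+61, 9+18) = Beta(64, 27).
Mode = (64−1)/(64+27−2) = 63/89 = 0.708.
Mean = 64/(64+27) = 64/91 = 0.703.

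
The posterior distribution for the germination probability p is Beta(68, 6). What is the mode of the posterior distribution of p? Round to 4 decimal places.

0.9306

Mode = (68−1)/(68+6−2) = 67/72 = 0.9306.
Mean = 68/(68+6) = 68/74 = 0.9189.
This is the posterior mode — the MAP estimate.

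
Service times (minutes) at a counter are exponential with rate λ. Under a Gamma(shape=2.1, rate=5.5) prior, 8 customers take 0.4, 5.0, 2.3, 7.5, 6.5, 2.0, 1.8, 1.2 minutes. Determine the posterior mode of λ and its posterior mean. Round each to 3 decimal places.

MAP: 0.283. Posterior mean: 0.314.

Σ times = 26.7. Posterior: Gamma(shape = 2.1+8 = 10.1, rate = 5.5+26.7 = 32.2).
Mode = (α−1)/β = 9.1/32.2 = 0.283.
Mean = α/β = 10.1/32.2 = 0.314.
Mean > mode: the posterior has a right tail.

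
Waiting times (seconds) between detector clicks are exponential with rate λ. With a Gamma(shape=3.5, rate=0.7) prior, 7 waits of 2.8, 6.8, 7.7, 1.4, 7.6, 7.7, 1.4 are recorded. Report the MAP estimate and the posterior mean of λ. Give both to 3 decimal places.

MAP: 0.263. Posterior mean: 0.291.

Σ times = 35.4. Posterior: Gamma(shape = 3.5+7 = 10.5, rate = 0.7+35.4 = 36.1).
Mode = (α−1)/β = 9.5/36.1 = 0.263.
Mean = α/β = 10.5/36.1 = 0.291.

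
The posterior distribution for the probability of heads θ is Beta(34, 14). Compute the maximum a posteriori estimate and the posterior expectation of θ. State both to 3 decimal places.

Mode = (34−1)/(34+14−2) = 33/46 = 0.717.
Mean = 34/(34+14) = 34/48 = 0.708.

θ_MAP = 0.717, E[θ|data] = 0.708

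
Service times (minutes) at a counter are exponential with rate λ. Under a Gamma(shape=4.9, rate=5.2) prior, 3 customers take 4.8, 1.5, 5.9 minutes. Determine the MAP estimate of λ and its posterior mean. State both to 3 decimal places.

Σ times = 12.2. Posterior: Gamma(shape = 4.9+3 = 7.9, rate = 5.2+12.2 = 17.4).
Mode = (α−1)/β = 6.9/17.4 = 0.397.
Mean = α/β = 7.9/17.4 = 0.454.
Mean > mode: the posterior has a right tail.

MAP estimate = 0.397, posterior mean = 0.454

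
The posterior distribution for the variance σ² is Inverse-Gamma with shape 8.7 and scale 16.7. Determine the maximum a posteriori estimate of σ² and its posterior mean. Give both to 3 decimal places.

Mode = β/(α+1) = 16.7/9.7 = 1.722.
Mean = β/(α−1) = 16.7/7.7 = 2.169.
Mean > mode: the posterior has a right tail.

MAP: 1.722. Posterior mean: 2.169.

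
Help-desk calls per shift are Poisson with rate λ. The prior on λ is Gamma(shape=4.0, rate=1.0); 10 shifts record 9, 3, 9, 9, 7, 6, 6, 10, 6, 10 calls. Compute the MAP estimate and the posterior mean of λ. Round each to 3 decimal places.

Σ counts = 75. Posterior: Gamma(shape = 4.0+75 = 79.0, rate = 1.0+10 = 11.0).
Mode = (α−1)/β = 78.0/11.0 = 7.091.
Mean = α/β = 79.0/11.0 = 7.182.
The posterior is right-skewed, so the mean exceeds the mode.

MAP = 7.091, posterior mean = 7.182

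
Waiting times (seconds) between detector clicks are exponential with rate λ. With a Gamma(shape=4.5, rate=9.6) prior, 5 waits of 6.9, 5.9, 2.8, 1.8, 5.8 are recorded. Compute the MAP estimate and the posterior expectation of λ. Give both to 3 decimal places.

MAP = 0.259; posterior mean = 0.290

Σ times = 23.2. Posterior: Gamma(shape = 4.5+5 = 9.5, rate = 9.6+23.2 = 32.8).
Mode = (α−1)/β = 8.5/32.8 = 0.259.
Mean = α/β = 9.5/32.8 = 0.290.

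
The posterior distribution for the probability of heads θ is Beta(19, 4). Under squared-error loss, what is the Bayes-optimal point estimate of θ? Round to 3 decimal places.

0.826

Mode = (19−1)/(19+4−2) = 18/21 = 0.857.
Mean = 19/(19+4) = 19/23 = 0.826.
Squared-error loss ⇒ the optimal estimator is the posterior mean.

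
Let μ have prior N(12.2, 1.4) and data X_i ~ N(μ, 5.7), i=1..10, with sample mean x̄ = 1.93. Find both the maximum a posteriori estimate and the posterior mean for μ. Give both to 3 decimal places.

MAP = 4.902, posterior mean = 4.902

Posterior for μ is Normal. Precision-weighted mean: (1/1.4·12.2 + 10/5.7·1.93) / (1/1.4 + 10/5.7) = 4.902.
A Normal posterior is symmetric, so mode = mean.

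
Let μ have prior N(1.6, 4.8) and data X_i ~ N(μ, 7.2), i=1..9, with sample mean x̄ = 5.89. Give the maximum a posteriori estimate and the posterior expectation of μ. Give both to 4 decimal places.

Posterior for μ is Normal. Precision-weighted mean: (1/4.8·1.6 + 9/7.2·5.89) / (1/4.8 + 9/7.2) = 5.2771.
A Normal posterior is symmetric, so mode = mean.

MAP = 5.2771; posterior mean = 5.2771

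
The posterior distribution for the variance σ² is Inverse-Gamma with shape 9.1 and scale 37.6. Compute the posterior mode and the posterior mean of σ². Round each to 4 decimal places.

posterior mode = 3.7228, posterior mean = 4.6420

Mode = β/(α+1) = 37.6/10.1 = 3.7228.
Mean = β/(α−1) = 37.6/8.1 = 4.6420.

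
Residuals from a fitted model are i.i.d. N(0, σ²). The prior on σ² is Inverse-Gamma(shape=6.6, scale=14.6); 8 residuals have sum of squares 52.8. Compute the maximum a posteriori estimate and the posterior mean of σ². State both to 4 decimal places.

MAP = 3.5345, posterior mean = 4.2708

Posterior: Inverse-Gamma(shape = 6.6+8/2 = 10.6, scale = 14.6+52.8/2 = 41.0).
Mode = β/(α+1) = 41.0/11.6 = 3.5345.
Mean = β/(α−1) = 41.0/9.6 = 4.2708.
Mean > mode: the posterior has a right tail.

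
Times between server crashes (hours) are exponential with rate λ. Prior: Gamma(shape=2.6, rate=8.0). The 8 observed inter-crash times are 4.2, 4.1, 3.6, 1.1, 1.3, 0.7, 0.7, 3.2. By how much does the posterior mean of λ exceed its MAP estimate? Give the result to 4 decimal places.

0.0372

Σ times = 18.9. Posterior: Gamma(shape = 2.6+8 = 10.6, rate = 8.0+18.9 = 26.9).
Mode = (α−1)/β = 9.6/26.9 = 0.3569.
Mean = α/β = 10.6/26.9 = 0.3941.
Difference = 0.3941 − 0.3569 = 0.0372.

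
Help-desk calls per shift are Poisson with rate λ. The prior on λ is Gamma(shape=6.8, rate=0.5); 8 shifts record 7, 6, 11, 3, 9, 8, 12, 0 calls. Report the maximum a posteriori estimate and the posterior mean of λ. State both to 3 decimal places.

Σ counts = 56. Posterior: Gamma(shape = 6.8+56 = 62.8, rate = 0.5+8 = 8.5).
Mode = (α−1)/β = 61.8/8.5 = 7.271.
Mean = α/β = 62.8/8.5 = 7.388.

λ_MAP = 7.271, E[λ|data] = 7.388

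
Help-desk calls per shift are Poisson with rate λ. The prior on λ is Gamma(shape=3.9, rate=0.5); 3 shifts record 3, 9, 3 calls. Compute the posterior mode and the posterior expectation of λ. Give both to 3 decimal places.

posterior mode = 5.114, posterior expectation = 5.400

Σ counts = 15. Posterior: Gamma(shape = 3.9+15 = 18.9, rate = 0.5+3 = 3.5).
Mode = (α−1)/β = 17.9/3.5 = 5.114.
Mean = α/β = 18.9/3.5 = 5.400.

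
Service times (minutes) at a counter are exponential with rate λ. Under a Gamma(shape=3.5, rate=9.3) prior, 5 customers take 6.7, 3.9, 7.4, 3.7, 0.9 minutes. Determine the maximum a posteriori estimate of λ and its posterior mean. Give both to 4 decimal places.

Σ times = 22.6. Posterior: Gamma(shape = 3.5+5 = 8.5, rate = 9.3+22.6 = 31.9).
Mode = (α−1)/β = 7.5/31.9 = 0.2351.
Mean = α/β = 8.5/31.9 = 0.2665.

maximum a posteriori estimate = 0.2351, posterior mean = 0.2665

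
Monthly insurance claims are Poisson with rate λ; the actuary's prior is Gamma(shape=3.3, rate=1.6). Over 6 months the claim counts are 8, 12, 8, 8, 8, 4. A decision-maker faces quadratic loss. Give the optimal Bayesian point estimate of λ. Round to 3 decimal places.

6.750

Σ counts = 48. Posterior: Gamma(shape = 3.3+48 = 51.3, rate = 1.6+6 = 7.6).
Mode = (α−1)/β = 50.3/7.6 = 6.618.
Mean = α/β = 51.3/7.6 = 6.750.
Quadratic loss ⇒ the optimal estimator is the posterior mean.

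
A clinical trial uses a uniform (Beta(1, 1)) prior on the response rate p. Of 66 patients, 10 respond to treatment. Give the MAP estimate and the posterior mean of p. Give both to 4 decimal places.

Posterior: Beta(1+10, 1+56) = Beta(11, 57).
Mode = (11−1)/(11+57−2) = 10/66 = 0.1515.
Mean = 11/(11+57) = 11/68 = 0.1618.

MAP estimate = 0.1515, posterior mean = 0.1618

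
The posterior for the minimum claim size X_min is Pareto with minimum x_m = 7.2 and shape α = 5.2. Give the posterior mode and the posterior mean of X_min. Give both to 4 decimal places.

The Pareto density is strictly decreasing on [x_m, ∞), so the mode is x_m = 7.2000.
Mean = α·x_m/(α−1) = 5.2·7.2/4.2 = 8.9143.
Mean > mode: the posterior has a right tail.

X_min_MAP = 7.2000, E[X_min|data] = 8.9143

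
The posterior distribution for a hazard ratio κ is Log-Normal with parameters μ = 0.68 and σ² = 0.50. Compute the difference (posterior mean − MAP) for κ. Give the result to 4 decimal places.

Mode = exp(μ − σ²) = exp(0.18) = 1.1972.
Mean = exp(μ + σ²/2) = exp(0.930) = 2.5345.
Difference = 2.5345 − 1.1972 = 1.3373.
Mean > mode: the posterior has a right tail.

1.3373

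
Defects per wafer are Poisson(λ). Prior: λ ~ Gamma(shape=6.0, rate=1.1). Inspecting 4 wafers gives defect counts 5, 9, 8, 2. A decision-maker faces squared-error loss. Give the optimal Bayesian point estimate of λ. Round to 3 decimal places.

5.882

Σ counts = 24. Posterior: Gamma(shape = 6.0+24 = 30.0, rate = 1.1+4 = 5.1).
Mode = (α−1)/β = 29.0/5.1 = 5.686.
Mean = α/β = 30.0/5.1 = 5.882.
Squared-error loss ⇒ the optimal estimator is the posterior mean.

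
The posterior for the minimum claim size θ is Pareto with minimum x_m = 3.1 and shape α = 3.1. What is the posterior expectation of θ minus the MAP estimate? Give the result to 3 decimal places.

1.476

The Pareto density is strictly decreasing on [x_m, ∞), so the mode is x_m = 3.100.
Mean = α·x_m/(α−1) = 3.1·3.1/2.1 = 4.576.
Difference = 4.576 − 3.100 = 1.476.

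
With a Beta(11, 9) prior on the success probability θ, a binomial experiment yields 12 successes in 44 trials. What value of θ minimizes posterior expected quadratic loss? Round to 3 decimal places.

0.359

Posterior: Beta(11+12, 9+32) = Beta(23, 41).
Mode = (23−1)/(23+41−2) = 22/62 = 0.355.
Mean = 23/(23+41) = 23/64 = 0.359.
Quadratic loss ⇒ the optimal estimator is the posterior mean.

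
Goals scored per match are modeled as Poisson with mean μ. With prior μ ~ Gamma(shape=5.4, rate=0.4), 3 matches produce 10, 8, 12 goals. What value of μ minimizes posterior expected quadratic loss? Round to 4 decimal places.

10.4118

Σ counts = 30. Posterior: Gamma(shape = 5.4+30 = 35.4, rate = 0.4+3 = 3.4).
Mode = (α−1)/β = 34.4/3.4 = 10.1176.
Mean = α/β = 35.4/3.4 = 10.4118.
Quadratic loss ⇒ the optimal estimator is the posterior mean.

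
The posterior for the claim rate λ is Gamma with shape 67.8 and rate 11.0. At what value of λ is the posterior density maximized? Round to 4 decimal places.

6.0727

Mode = (α−1)/β = 66.8/11.0 = 6.0727.
Mean = α/β = 67.8/11.0 = 6.1636.
This is the posterior mode — the MAP estimate.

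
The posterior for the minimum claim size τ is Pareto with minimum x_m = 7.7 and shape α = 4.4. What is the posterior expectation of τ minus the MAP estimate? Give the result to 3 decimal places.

2.265

The Pareto density is strictly decreasing on [x_m, ∞), so the mode is x_m = 7.700.
Mean = α·x_m/(α−1) = 4.4·7.7/3.4 = 9.965.
Difference = 9.965 − 7.700 = 2.265.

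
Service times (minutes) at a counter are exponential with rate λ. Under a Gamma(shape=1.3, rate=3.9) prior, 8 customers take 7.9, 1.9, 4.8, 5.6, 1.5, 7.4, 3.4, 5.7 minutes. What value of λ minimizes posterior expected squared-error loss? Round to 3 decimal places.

Σ times = 38.2. Posterior: Gamma(shape = 1.3+8 = 9.3, rate = 3.9+38.2 = 42.1).
Mode = (α−1)/β = 8.3/42.1 = 0.197.
Mean = α/β = 9.3/42.1 = 0.221.
Squared-error loss ⇒ the optimal estimator is the posterior mean.

0.221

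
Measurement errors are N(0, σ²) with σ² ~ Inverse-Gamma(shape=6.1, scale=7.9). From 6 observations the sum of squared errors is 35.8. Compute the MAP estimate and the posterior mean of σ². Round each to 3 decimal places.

Posterior: Inverse-Gamma(shape = 6.1+6/2 = 9.1, scale = 7.9+35.8/2 = 25.8).
Mode = β/(α+1) = 25.8/10.1 = 2.554.
Mean = β/(α−1) = 25.8/8.1 = 3.185.
The posterior is right-skewed, so the mean exceeds the mode.

MAP estimate = 2.554, posterior mean = 3.185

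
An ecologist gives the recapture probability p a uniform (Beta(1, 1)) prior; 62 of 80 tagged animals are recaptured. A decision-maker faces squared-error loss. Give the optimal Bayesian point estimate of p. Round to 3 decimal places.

0.768

Posterior: Beta(1+62, 1+18) = Beta(63, 19).
Mode = (63−1)/(63+19−2) = 62/80 = 0.775.
Mean = 63/(63+19) = 63/82 = 0.768.
Squared-error loss ⇒ the optimal estimator is the posterior mean.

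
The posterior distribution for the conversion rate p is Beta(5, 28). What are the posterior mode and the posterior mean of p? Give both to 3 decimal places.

MAP: 0.129. Posterior mean: 0.152.

Mode = (5−1)/(5+28−2) = 4/31 = 0.129.
Mean = 5/(5+28) = 5/33 = 0.152.
Mean > mode: the posterior has a right tail.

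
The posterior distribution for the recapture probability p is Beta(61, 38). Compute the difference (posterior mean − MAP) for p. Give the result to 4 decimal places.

-0.0024

Mode = (61−1)/(61+38−2) = 60/97 = 0.6186.
Mean = 61/(61+38) = 61/99 = 0.6162.
Difference = 0.6162 − 0.6186 = -0.0024.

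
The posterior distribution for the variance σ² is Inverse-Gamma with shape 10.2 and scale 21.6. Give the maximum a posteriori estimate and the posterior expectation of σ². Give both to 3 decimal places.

Mode = β/(α+1) = 21.6/11.2 = 1.929.
Mean = β/(α−1) = 21.6/9.2 = 2.348.

MAP = 1.929, posterior mean = 2.348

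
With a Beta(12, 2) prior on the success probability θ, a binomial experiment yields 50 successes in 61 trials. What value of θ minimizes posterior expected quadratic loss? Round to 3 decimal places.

0.827

Posterior: Beta(12+50, 2+11) = Beta(62, 13).
Mode = (62−1)/(62+13−2) = 61/73 = 0.836.
Mean = 62/(62+13) = 62/75 = 0.827.
Quadratic loss ⇒ the optimal estimator is the posterior mean.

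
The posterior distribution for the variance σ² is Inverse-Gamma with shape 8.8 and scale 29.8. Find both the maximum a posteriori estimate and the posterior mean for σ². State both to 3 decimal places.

maximum a posteriori estimate = 3.041, posterior mean = 3.821

Mode = β/(α+1) = 29.8/9.8 = 3.041.
Mean = β/(α−1) = 29.8/7.8 = 3.821.
The mean is pulled above the mode by the posterior's right skew.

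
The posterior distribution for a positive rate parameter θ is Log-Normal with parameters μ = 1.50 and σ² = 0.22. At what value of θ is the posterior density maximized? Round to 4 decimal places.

Mode = exp(μ − σ²) = exp(1.28) = 3.5966.
Mean = exp(μ + σ²/2) = exp(1.610) = 5.0028.
This is the posterior mode — the MAP estimate.

3.5966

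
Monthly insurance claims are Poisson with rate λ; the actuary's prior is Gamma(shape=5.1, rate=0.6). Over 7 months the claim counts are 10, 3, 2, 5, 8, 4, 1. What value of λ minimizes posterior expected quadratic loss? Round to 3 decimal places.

Σ counts = 33. Posterior: Gamma(shape = 5.1+33 = 38.1, rate = 0.6+7 = 7.6).
Mode = (α−1)/β = 37.1/7.6 = 4.882.
Mean = α/β = 38.1/7.6 = 5.013.
Quadratic loss ⇒ the optimal estimator is the posterior mean.

5.013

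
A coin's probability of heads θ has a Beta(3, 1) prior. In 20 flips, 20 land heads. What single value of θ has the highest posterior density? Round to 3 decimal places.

Posterior: Beta(3+20, 1+0) = Beta(23, 1).
Since β = 1 ≤ 1 and α > 1, the Beta density is monotone increasing on [0,1]; the mode is at 1.
Mean = 23/(23+1) = 0.958.
This is the posterior mode — the MAP estimate.

1.000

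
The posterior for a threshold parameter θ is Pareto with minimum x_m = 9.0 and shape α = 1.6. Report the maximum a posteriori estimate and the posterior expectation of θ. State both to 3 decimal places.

MAP = 9.000, posterior mean = 24.000

The Pareto density is strictly decreasing on [x_m, ∞), so the mode is x_m = 9.000.
Mean = α·x_m/(α−1) = 1.6·9.0/0.6 = 24.000.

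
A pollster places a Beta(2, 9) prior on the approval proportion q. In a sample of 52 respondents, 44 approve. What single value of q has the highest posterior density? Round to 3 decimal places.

Posterior: Beta(2+44, 9+8) = Beta(46, 17).
Mode = (46−1)/(46+17−2) = 45/61 = 0.738.
Mean = 46/(46+17) = 46/63 = 0.730.
This is the posterior mode — the MAP estimate.

0.738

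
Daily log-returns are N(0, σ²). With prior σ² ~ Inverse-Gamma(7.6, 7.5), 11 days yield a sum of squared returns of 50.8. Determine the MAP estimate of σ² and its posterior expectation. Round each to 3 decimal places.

Posterior: Inverse-Gamma(shape = 7.6+11/2 = 13.1, scale = 7.5+50.8/2 = 32.9).
Mode = β/(α+1) = 32.9/14.1 = 2.333.
Mean = β/(α−1) = 32.9/12.1 = 2.719.
Right-skewed posterior ⇒ mode < mean.

MAP estimate = 2.333, posterior expectation = 2.719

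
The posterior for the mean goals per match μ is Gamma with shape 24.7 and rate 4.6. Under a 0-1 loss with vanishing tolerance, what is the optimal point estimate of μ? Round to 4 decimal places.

Mode = (α−1)/β = 23.7/4.6 = 5.1522.
Mean = α/β = 24.7/4.6 = 5.3696.
This is the posterior mode — the MAP estimate.

5.1522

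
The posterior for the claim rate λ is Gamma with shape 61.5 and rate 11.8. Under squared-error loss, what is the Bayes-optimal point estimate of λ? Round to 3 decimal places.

Mode = (α−1)/β = 60.5/11.8 = 5.127.
Mean = α/β = 61.5/11.8 = 5.212.
Squared-error loss ⇒ the optimal estimator is the posterior mean.

5.212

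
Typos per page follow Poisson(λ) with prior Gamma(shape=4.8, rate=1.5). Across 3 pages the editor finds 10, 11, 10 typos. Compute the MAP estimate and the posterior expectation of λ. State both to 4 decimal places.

MAP estimate = 7.7333, posterior expectation = 7.9556

Σ counts = 31. Posterior: Gamma(shape = 4.8+31 = 35.8, rate = 1.5+3 = 4.5).
Mode = (α−1)/β = 34.8/4.5 = 7.7333.
Mean = α/β = 35.8/4.5 = 7.9556.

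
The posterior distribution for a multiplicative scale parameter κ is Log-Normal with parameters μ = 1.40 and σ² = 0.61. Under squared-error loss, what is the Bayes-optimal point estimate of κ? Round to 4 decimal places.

5.5014

Mode = exp(μ − σ²) = exp(0.79) = 2.2034.
Mean = exp(μ + σ²/2) = exp(1.705) = 5.5014.
Squared-error loss ⇒ the optimal estimator is the posterior mean.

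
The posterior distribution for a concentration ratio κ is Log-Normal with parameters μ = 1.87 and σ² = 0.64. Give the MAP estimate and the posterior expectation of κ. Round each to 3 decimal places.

Mode = exp(μ − σ²) = exp(1.23) = 3.421.
Mean = exp(μ + σ²/2) = exp(2.190) = 8.935.

MAP estimate = 3.421, posterior expectation = 8.935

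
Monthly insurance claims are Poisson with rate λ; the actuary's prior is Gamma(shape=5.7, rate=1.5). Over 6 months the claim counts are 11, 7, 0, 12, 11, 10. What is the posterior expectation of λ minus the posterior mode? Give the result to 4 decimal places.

Σ counts = 51. Posterior: Gamma(shape = 5.7+51 = 56.7, rate = 1.5+6 = 7.5).
Mode = (α−1)/β = 55.7/7.5 = 7.4267.
Mean = α/β = 56.7/7.5 = 7.5600.
Difference = 7.5600 − 7.4267 = 0.1333.

0.1333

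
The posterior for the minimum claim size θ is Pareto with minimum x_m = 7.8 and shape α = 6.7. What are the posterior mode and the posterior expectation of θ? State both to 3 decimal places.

The Pareto density is strictly decreasing on [x_m, ∞), so the mode is x_m = 7.800.
Mean = α·x_m/(α−1) = 6.7·7.8/5.7 = 9.168.
The mean is pulled above the mode by the posterior's right skew.

MAP = 7.800, posterior mean = 9.168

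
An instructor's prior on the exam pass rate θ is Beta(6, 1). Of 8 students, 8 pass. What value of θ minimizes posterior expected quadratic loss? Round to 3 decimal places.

Posterior: Beta(6+8, 1+0) = Beta(14, 1).
Since β = 1 ≤ 1 and α > 1, the Beta density is monotone increasing on [0,1]; the mode is at 1.
Mean = 14/(14+1) = 0.933.
Quadratic loss ⇒ the optimal estimator is the posterior mean.

0.933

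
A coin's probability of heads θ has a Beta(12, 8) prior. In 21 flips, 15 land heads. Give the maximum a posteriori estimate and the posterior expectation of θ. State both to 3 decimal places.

Posterior: Beta(12+15, 8+6) = Beta(27, 14).
Mode = (27−1)/(27+14−2) = 26/39 = 0.667.
Mean = 27/(27+14) = 27/41 = 0.659.

MAP = 0.667, posterior mean = 0.659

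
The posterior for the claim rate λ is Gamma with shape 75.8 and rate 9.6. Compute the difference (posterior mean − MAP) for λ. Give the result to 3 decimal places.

Mode = (α−1)/β = 74.8/9.6 = 7.792.
Mean = α/β = 75.8/9.6 = 7.896.
Difference = 7.896 − 7.792 = 0.104.

0.104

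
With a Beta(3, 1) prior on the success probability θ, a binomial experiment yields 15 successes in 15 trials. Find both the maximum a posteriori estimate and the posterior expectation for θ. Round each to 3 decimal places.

MAP: 1.000. Posterior mean: 0.947.

Posterior: Beta(3+15, 1+0) = Beta(18, 1).
Since β = 1 ≤ 1 and α > 1, the Beta density is monotone increasing on [0,1]; the mode is at 1.
Mean = 18/(18+1) = 0.947.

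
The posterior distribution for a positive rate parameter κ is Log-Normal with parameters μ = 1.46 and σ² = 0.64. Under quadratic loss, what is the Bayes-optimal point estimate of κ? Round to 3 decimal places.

5.930

Mode = exp(μ − σ²) = exp(0.82) = 2.270.
Mean = exp(μ + σ²/2) = exp(1.780) = 5.930.
Quadratic loss ⇒ the optimal estimator is the posterior mean.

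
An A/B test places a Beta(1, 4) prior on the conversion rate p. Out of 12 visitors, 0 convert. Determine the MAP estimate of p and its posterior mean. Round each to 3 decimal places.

Posterior: Beta(1+0, 4+12) = Beta(1, 16).
Since α = 1 ≤ 1 and β > 1, the Beta density is monotone decreasing on [0,1]; the mode is at 0.
Mean = 1/(1+16) = 0.059.

MAP = 0.000, posterior mean = 0.059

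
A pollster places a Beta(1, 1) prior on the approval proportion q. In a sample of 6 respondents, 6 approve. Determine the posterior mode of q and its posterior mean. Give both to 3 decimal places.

Posterior: Beta(1+6, 1+0) = Beta(7, 1).
Since β = 1 ≤ 1 and α > 1, the Beta density is monotone increasing on [0,1]; the mode is at 1.
Mean = 7/(7+1) = 0.875.

MAP: 1.000. Posterior mean: 0.875.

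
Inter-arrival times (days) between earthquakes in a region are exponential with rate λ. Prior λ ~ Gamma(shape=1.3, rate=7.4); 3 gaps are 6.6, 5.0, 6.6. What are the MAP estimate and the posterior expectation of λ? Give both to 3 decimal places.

Σ times = 18.2. Posterior: Gamma(shape = 1.3+3 = 4.3, rate = 7.4+18.2 = 25.6).
Mode = (α−1)/β = 3.3/25.6 = 0.129.
Mean = α/β = 4.3/25.6 = 0.168.

MAP = 0.129, posterior mean = 0.168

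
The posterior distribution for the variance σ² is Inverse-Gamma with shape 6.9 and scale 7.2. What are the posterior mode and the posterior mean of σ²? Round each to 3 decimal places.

σ²_MAP = 0.911, E[σ²|data] = 1.220

Mode = β/(α+1) = 7.2/7.9 = 0.911.
Mean = β/(α−1) = 7.2/5.9 = 1.220.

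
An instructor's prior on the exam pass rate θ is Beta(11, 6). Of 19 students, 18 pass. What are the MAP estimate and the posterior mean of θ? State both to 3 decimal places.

MAP = 0.824, posterior mean = 0.806

Posterior: Beta(11+18, 6+1) = Beta(29, 7).
Mode = (29−1)/(29+7−2) = 28/34 = 0.824.
Mean = 29/(29+7) = 29/36 = 0.806.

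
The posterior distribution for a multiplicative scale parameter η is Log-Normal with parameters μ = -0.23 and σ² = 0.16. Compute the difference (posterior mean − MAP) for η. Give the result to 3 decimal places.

0.184

Mode = exp(μ − σ²) = exp(-0.39) = 0.677.
Mean = exp(μ + σ²/2) = exp(-0.150) = 0.861.
Difference = 0.861 − 0.677 = 0.184.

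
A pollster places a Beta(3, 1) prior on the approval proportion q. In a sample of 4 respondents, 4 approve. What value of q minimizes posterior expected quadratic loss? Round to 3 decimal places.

0.875

Posterior: Beta(3+4, 1+0) = Beta(7, 1).
Since β = 1 ≤ 1 and α > 1, the Beta density is monotone increasing on [0,1]; the mode is at 1.
Mean = 7/(7+1) = 0.875.
Quadratic loss ⇒ the optimal estimator is the posterior mean.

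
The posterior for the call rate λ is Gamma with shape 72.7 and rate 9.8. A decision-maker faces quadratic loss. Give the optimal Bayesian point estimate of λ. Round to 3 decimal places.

7.418

Mode = (α−1)/β = 71.7/9.8 = 7.316.
Mean = α/β = 72.7/9.8 = 7.418.
Quadratic loss ⇒ the optimal estimator is the posterior mean.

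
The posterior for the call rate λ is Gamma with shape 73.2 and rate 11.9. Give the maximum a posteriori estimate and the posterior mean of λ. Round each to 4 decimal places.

Mode = (α−1)/β = 72.2/11.9 = 6.0672.
Mean = α/β = 73.2/11.9 = 6.1513.
The mean is pulled above the mode by the posterior's right skew.

MAP: 6.0672. Posterior mean: 6.1513.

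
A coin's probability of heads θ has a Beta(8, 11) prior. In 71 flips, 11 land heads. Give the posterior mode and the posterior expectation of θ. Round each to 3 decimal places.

Posterior: Beta(8+11, 11+60) = Beta(19, 71).
Mode = (19−1)/(19+71−2) = 18/88 = 0.205.
Mean = 19/(19+71) = 19/90 = 0.211.

MAP = 0.205; posterior mean = 0.211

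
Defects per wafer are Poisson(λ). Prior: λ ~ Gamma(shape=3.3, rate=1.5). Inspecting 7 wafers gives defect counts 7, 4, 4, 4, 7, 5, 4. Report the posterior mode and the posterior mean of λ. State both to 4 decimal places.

Σ counts = 35. Posterior: Gamma(shape = 3.3+35 = 38.3, rate = 1.5+7 = 8.5).
Mode = (α−1)/β = 37.3/8.5 = 4.3882.
Mean = α/β = 38.3/8.5 = 4.5059.

MAP = 4.3882, posterior mean = 4.5059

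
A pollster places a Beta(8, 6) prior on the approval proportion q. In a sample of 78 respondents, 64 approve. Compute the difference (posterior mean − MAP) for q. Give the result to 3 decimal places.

-0.006

Posterior: Beta(8+64, 6+14) = Beta(72, 20).
Mode = (72−1)/(72+20−2) = 71/90 = 0.789.
Mean = 72/(72+20) = 72/92 = 0.783.
Difference = 0.783 − 0.789 = -0.006.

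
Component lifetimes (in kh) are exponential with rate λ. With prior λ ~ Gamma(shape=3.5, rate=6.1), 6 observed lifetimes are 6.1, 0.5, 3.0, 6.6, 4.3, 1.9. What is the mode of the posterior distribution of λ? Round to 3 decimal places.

Σ times = 22.4. Posterior: Gamma(shape = 3.5+6 = 9.5, rate = 6.1+22.4 = 28.5).
Mode = (α−1)/β = 8.5/28.5 = 0.298.
Mean = α/β = 9.5/28.5 = 0.333.
This is the posterior mode — the MAP estimate.

0.298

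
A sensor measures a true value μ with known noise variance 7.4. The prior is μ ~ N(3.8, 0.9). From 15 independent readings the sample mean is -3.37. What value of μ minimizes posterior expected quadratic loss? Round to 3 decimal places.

-0.831

Posterior for μ is Normal. Precision-weighted mean: (1/0.9·3.8 + 15/7.4·-3.37) / (1/0.9 + 15/7.4) = -0.831.
A Normal posterior is symmetric, so mode = mean.
Quadratic loss ⇒ the optimal estimator is the posterior mean.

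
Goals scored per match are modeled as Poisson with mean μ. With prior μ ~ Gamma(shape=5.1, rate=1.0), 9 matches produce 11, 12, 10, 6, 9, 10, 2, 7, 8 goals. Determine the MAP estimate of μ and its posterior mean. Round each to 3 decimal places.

Σ counts = 75. Posterior: Gamma(shape = 5.1+75 = 80.1, rate = 1.0+9 = 10.0).
Mode = (α−1)/β = 79.1/10.0 = 7.910.
Mean = α/β = 80.1/10.0 = 8.010.

MAP: 7.910. Posterior mean: 8.010.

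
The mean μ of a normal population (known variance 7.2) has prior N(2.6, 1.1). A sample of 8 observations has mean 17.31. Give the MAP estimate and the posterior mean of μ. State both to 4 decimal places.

Posterior for μ is Normal. Precision-weighted mean: (1/1.1·2.6 + 8/7.2·17.31) / (1/1.1 + 8/7.2) = 10.6905.
A Normal posterior is symmetric, so mode = mean.

μ_MAP = 10.6905, E[μ|data] = 10.6905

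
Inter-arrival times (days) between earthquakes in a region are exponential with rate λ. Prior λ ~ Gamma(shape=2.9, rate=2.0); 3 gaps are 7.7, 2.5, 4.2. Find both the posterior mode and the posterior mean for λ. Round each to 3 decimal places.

MAP: 0.299. Posterior mean: 0.360.

Σ times = 14.4. Posterior: Gamma(shape = 2.9+3 = 5.9, rate = 2.0+14.4 = 16.4).
Mode = (α−1)/β = 4.9/16.4 = 0.299.
Mean = α/β = 5.9/16.4 = 0.360.
The posterior is right-skewed, so the mean exceeds the mode.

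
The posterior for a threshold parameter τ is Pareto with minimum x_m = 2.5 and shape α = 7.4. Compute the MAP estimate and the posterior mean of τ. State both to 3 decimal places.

τ_MAP = 2.500, E[τ|data] = 2.891

The Pareto density is strictly decreasing on [x_m, ∞), so the mode is x_m = 2.500.
Mean = α·x_m/(α−1) = 7.4·2.5/6.4 = 2.891.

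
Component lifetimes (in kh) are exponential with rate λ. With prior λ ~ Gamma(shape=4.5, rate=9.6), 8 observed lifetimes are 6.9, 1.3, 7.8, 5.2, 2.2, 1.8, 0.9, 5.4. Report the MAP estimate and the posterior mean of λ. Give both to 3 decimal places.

MAP: 0.280. Posterior mean: 0.304.

Σ times = 31.5. Posterior: Gamma(shape = 4.5+8 = 12.5, rate = 9.6+31.5 = 41.1).
Mode = (α−1)/β = 11.5/41.1 = 0.280.
Mean = α/β = 12.5/41.1 = 0.304.
The posterior is right-skewed, so the mean exceeds the mode.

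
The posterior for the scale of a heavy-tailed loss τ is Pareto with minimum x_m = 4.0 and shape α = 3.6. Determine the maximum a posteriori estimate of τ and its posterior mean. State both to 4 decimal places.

The Pareto density is strictly decreasing on [x_m, ∞), so the mode is x_m = 4.0000.
Mean = α·x_m/(α−1) = 3.6·4.0/2.6 = 5.5385.

MAP: 4.0000. Posterior mean: 5.5385.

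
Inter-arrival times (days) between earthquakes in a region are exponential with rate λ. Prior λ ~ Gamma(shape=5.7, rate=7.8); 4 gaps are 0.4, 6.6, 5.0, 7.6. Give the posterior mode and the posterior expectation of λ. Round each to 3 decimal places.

MAP: 0.318. Posterior mean: 0.354.

Σ times = 19.6. Posterior: Gamma(shape = 5.7+4 = 9.7, rate = 7.8+19.6 = 27.4).
Mode = (α−1)/β = 8.7/27.4 = 0.318.
Mean = α/β = 9.7/27.4 = 0.354.
Right-skewed posterior ⇒ mode < mean.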